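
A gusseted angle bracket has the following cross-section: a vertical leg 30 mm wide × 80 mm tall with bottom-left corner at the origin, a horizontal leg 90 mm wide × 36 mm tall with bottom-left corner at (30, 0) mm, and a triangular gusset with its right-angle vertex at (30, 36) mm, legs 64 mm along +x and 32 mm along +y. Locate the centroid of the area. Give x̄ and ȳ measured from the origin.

x̄ = 49.75 mm, ȳ = 30.33 mm

vertical leg: A = 30 × 80 = 2400.00, centroid at (15.00, 40.00).
horizontal leg: A = 90 × 36 = 3240.00, centroid at (75.00, 18.00).
gusset: A = ½·64·32 = 1024.00, centroid at (51.33, 46.67).
ΣA = 6664.00 mm²
ΣAx̄ = (2400.00)(15.00) + (3240.00)(75.00) + (1024.00)(51.33) = 331565.33 mm³
ΣAȳ = (2400.00)(40.00) + (3240.00)(18.00) + (1024.00)(46.67) = 202106.67 mm³
x̄ = 331565.33 / 6664.00 = 49.75 mm
ȳ = 202106.67 / 6664.00 = 30.33 mm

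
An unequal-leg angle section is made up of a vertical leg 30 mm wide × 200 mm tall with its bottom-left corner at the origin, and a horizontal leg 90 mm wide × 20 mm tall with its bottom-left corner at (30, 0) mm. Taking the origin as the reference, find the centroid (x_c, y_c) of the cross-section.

x_c = 28.85 mm, y_c = 79.23 mm

vertical leg: A = 30 × 200 = 6000.00, centroid at (15.00, 100.00).
horizontal leg: A = 90 × 20 = 1800.00, centroid at (75.00, 10.00).
ΣA = 7800.00 mm², ΣAx_c = 225000.00 mm³, ΣAy_c = 618000.00 mm³.
x_c = 225000.00/7800.00 = 28.85 mm; y_c = 618000.00/7800.00 = 79.23 mm.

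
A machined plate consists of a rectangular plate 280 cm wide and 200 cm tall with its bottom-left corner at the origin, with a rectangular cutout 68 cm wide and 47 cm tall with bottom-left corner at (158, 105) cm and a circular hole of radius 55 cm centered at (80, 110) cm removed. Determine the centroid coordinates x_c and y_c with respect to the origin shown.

plate: A = 280 × 200 = 56000.00, centroid at (140.00, 100.00).
hole 1: A = −(68 × 47) = -3196.00, centroid at (192.00, 128.50).
hole 2: A = −π·55² = -9503.32, centroid at (80.00, 110.00).
ΣA = 43300.68 cm²
ΣAx_c = (56000.00)(140.00) + (-3196.00)(192.00) + (-9503.32)(80.00) = 6466102.58 cm³
ΣAy_c = (56000.00)(100.00) + (-3196.00)(128.50) + (-9503.32)(110.00) = 4143949.04 cm³
x_c = 6466102.58 / 43300.68 = 149.33 cm
y_c = 4143949.04 / 43300.68 = 95.70 cm

x_c = 149.33 cm, y_c = 95.70 cm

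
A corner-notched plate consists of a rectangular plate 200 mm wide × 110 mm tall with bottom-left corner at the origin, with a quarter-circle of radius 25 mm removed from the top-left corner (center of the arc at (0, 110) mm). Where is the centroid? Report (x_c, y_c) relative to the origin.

x_c = 102.04 mm, y_c = 53.99 mm

plate: A = 200 × 110 = 22000.00, centroid at (100.00, 55.00).
removed quarter-circle: A = −¼π·25² = -490.87, centroid at (10.61, 99.39).
ΣA = 21509.13 mm²
ΣAx_c = (22000.00)(100.00) + (-490.87)(10.61) = 2194791.67 mm³
ΣAy_c = (22000.00)(55.00) + (-490.87)(99.39) = 1161212.21 mm³
x_c = 2194791.67 / 21509.13 = 102.04 mm
y_c = 1161212.21 / 21509.13 = 53.99 mm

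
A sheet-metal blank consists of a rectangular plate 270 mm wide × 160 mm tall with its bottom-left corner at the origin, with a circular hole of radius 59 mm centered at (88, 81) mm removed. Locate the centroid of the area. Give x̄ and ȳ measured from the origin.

Part | A | x̄ᵢ | ȳᵢ | A·x̄ᵢ | A·ȳᵢ
plate | 43200.00 | 135.00 | 80.00 | 5832000.00 | 3456000.00
hole | -10935.88 | 88.00 | 81.00 | -962357.79 | -885806.61
Σ | 32264.12 |  |  | 4869642.21 | 2570193.39
x̄ = 4869642.21 / 32264.12 = 150.93 mm
ȳ = 2570193.39 / 32264.12 = 79.66 mm

x̄ = 150.93 mm, ȳ = 79.66 mm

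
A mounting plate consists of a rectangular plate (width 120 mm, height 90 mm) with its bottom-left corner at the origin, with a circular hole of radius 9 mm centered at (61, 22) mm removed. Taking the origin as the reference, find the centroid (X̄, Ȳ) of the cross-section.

plate: A = 120 × 90 = 10800.00, centroid at (60.00, 45.00).
hole: A = −π·9² = -254.47, centroid at (61.00, 22.00).
ΣA = 10545.53 mm²
ΣAX̄ = (10800.00)(60.00) + (-254.47)(61.00) = 632477.39 mm³
ΣAȲ = (10800.00)(45.00) + (-254.47)(22.00) = 480401.68 mm³
X̄ = 632477.39 / 10545.53 = 59.98 mm
Ȳ = 480401.68 / 10545.53 = 45.56 mm

X̄ = 59.98 mm, Ȳ = 45.56 mm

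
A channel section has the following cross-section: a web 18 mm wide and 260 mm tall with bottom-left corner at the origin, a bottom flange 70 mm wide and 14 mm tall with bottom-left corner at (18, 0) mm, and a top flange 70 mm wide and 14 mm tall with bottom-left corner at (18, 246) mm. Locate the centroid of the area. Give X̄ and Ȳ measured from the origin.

web: A = 18 × 260 = 4680.00, centroid at (9.00, 130.00).
bottom flange: A = 70 × 14 = 980.00, centroid at (53.00, 7.00).
top flange: A = 70 × 14 = 980.00, centroid at (53.00, 253.00).
ΣA = 6640.00 mm², ΣAX̄ = 146000.00 mm³, ΣAȲ = 863200.00 mm³.
X̄ = 146000.00/6640.00 = 21.99 mm; Ȳ = 863200.00/6640.00 = 130.00 mm.

X̄ = 21.99 mm, Ȳ = 130.00 mm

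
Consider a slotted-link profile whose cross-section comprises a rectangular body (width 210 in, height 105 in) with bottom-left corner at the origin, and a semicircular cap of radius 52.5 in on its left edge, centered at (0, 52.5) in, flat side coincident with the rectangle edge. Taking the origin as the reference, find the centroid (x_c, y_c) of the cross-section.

rectangular body: A = 210 × 105 = 22050.00, centroid at (105.00, 52.50).
semicircular end: A = ½π·52.5² = 4329.51, centroid at (-22.28, 52.50).
ΣA = 26379.51 in², ΣAx_c = 2218781.25 in³, ΣAy_c = 1384924.14 in³.
x_c = 2218781.25/26379.51 = 84.11 in; y_c = 1384924.14/26379.51 = 52.50 in.

x_c = 84.11 in, y_c = 52.50 in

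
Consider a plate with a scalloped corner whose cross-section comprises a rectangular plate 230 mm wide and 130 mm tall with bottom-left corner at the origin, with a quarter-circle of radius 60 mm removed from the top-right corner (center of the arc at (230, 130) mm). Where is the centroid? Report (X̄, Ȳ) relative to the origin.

plate: A = 230 × 130 = 29900.00, centroid at (115.00, 65.00).
removed quarter-circle: A = −¼π·60² = -2827.43, centroid at (204.54, 104.54).
ΣA = 27072.57 mm²
ΣAX̄ = (29900.00)(115.00) + (-2827.43)(204.54) = 2860190.32 mm³
ΣAȲ = (29900.00)(65.00) + (-2827.43)(104.54) = 1647933.66 mm³
X̄ = 2860190.32 / 27072.57 = 105.65 mm
Ȳ = 1647933.66 / 27072.57 = 60.87 mm

X̄ = 105.65 mm, Ȳ = 60.87 mm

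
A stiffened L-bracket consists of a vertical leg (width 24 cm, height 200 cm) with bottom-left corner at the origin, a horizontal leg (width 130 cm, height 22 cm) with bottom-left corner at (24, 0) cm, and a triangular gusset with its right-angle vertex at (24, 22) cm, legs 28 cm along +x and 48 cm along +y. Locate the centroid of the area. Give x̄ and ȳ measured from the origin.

x̄ = 40.15 cm, ȳ = 64.45 cm

vertical leg: A = 24 × 200 = 4800.00, centroid at (12.00, 100.00).
horizontal leg: A = 130 × 22 = 2860.00, centroid at (89.00, 11.00).
gusset: A = ½·28·48 = 672.00, centroid at (33.33, 38.00).
ΣA = 8332.00 cm²
ΣAx̄ = (4800.00)(12.00) + (2860.00)(89.00) + (672.00)(33.33) = 334540.00 cm³
ΣAȳ = (4800.00)(100.00) + (2860.00)(11.00) + (672.00)(38.00) = 536996.00 cm³
x̄ = 334540.00 / 8332.00 = 40.15 cm
ȳ = 536996.00 / 8332.00 = 64.45 cm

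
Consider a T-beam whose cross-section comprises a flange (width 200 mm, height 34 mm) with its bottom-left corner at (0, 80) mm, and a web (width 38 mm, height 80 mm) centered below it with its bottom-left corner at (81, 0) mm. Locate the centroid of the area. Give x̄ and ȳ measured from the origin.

Part | A | x̄ᵢ | ȳᵢ | A·x̄ᵢ | A·ȳᵢ
web | 3040.00 | 100.00 | 40.00 | 304000.00 | 121600.00
flange | 6800.00 | 100.00 | 97.00 | 680000.00 | 659600.00
Σ | 9840.00 |  |  | 984000.00 | 781200.00
x̄ = 984000.00 / 9840.00 = 100.00 mm
ȳ = 781200.00 / 9840.00 = 79.39 mm

x̄ = 100.00 mm, ȳ = 79.39 mm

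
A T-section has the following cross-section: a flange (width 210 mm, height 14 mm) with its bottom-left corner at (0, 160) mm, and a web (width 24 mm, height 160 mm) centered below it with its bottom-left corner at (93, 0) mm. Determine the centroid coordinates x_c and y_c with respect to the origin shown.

web: A = 24 × 160 = 3840.00, centroid at (105.00, 80.00).
flange: A = 210 × 14 = 2940.00, centroid at (105.00, 167.00).
ΣA = 6780.00 mm²
ΣAx_c = (3840.00)(105.00) + (2940.00)(105.00) = 711900.00 mm³
ΣAy_c = (3840.00)(80.00) + (2940.00)(167.00) = 798180.00 mm³
x_c = 711900.00 / 6780.00 = 105.00 mm
y_c = 798180.00 / 6780.00 = 117.73 mm

x_c = 105.00 mm, y_c = 117.73 mm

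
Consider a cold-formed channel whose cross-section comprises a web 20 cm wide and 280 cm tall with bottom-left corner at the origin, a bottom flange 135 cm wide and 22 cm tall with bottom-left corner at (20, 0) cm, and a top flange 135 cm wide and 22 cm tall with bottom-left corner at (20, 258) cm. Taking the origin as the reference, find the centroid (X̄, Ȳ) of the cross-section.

X̄ = 49.89 cm, Ȳ = 140.00 cm

web: A = 20 × 280 = 5600.00, centroid at (10.00, 140.00).
bottom flange: A = 135 × 22 = 2970.00, centroid at (87.50, 11.00).
top flange: A = 135 × 22 = 2970.00, centroid at (87.50, 269.00).
ΣA = 11540.00 cm², ΣAX̄ = 575750.00 cm³, ΣAȲ = 1615600.00 cm³.
X̄ = 575750.00/11540.00 = 49.89 cm; Ȳ = 1615600.00/11540.00 = 140.00 cm.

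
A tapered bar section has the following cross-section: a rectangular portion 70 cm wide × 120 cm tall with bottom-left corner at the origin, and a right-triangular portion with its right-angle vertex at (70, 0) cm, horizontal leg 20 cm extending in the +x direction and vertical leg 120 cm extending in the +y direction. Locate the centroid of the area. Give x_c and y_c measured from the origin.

x_c = 40.21 cm, y_c = 57.50 cm

Part | A | x̄ᵢ | ȳᵢ | A·x̄ᵢ | A·ȳᵢ
rectangular portion | 8400.00 | 35.00 | 60.00 | 294000.00 | 504000.00
triangular portion | 1200.00 | 76.67 | 40.00 | 92000.00 | 48000.00
Σ | 9600.00 |  |  | 386000.00 | 552000.00
x_c = 386000.00 / 9600.00 = 40.21 cm
y_c = 552000.00 / 9600.00 = 57.50 cm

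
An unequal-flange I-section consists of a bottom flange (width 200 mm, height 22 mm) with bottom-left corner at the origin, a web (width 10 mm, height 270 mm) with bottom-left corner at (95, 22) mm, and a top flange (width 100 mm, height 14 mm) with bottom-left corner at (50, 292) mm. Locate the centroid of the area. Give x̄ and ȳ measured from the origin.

x̄ = 100.00 mm, ȳ = 104.81 mm

bottom flange: A = 200 × 22 = 4400.00, centroid at (100.00, 11.00).
web: A = 10 × 270 = 2700.00, centroid at (100.00, 157.00).
top flange: A = 100 × 14 = 1400.00, centroid at (100.00, 299.00).
ΣA = 8500.00 mm², ΣAx̄ = 850000.00 mm³, ΣAȳ = 890900.00 mm³.
x̄ = 850000.00/8500.00 = 100.00 mm; ȳ = 890900.00/8500.00 = 104.81 mm.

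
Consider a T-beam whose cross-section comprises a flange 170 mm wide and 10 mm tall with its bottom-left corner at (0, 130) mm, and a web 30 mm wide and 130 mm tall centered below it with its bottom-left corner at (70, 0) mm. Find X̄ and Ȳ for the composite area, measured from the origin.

X̄ = 85.00 mm, Ȳ = 86.25 mm

web: A = 30 × 130 = 3900.00, centroid at (85.00, 65.00).
flange: A = 170 × 10 = 1700.00, centroid at (85.00, 135.00).
ΣA = 5600.00 mm²
ΣAX̄ = (3900.00)(85.00) + (1700.00)(85.00) = 476000.00 mm³
ΣAȲ = (3900.00)(65.00) + (1700.00)(135.00) = 483000.00 mm³
X̄ = 476000.00 / 5600.00 = 85.00 mm
Ȳ = 483000.00 / 5600.00 = 86.25 mm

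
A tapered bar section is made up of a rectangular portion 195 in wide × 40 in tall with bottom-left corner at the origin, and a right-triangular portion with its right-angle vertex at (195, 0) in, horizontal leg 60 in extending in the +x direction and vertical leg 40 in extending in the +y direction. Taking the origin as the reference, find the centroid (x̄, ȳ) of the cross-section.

x̄ = 113.17 in, ȳ = 19.11 in

rectangular portion: A = 195 × 40 = 7800.00, centroid at (97.50, 20.00).
triangular portion: A = ½·60·40 = 1200.00, centroid at (215.00, 13.33).
ΣA = 9000.00 in², ΣAx̄ = 1018500.00 in³, ΣAȳ = 172000.00 in³.
x̄ = 1018500.00/9000.00 = 113.17 in; ȳ = 172000.00/9000.00 = 19.11 in.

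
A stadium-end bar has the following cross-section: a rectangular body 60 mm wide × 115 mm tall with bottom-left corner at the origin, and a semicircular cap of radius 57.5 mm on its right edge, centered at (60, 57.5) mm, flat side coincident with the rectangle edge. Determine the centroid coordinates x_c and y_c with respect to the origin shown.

x_c = 53.36 mm, y_c = 57.50 mm

Part | A | x̄ᵢ | ȳᵢ | A·x̄ᵢ | A·ȳᵢ
rectangular body | 6900.00 | 30.00 | 57.50 | 207000.00 | 396750.00
semicircular end | 5193.45 | 84.40 | 57.50 | 438346.30 | 298623.11
Σ | 12093.45 |  |  | 645346.30 | 695373.11
x_c = 645346.30 / 12093.45 = 53.36 mm
y_c = 695373.11 / 12093.45 = 57.50 mm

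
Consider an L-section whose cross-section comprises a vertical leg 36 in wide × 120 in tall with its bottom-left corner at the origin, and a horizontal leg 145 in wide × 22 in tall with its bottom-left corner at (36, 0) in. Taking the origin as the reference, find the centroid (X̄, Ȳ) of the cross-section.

X̄ = 56.44 in, Ȳ = 39.19 in

vertical leg: A = 36 × 120 = 4320.00, centroid at (18.00, 60.00).
horizontal leg: A = 145 × 22 = 3190.00, centroid at (108.50, 11.00).
ΣA = 7510.00 in², ΣAX̄ = 423875.00 in³, ΣAȲ = 294290.00 in³.
X̄ = 423875.00/7510.00 = 56.44 in; Ȳ = 294290.00/7510.00 = 39.19 in.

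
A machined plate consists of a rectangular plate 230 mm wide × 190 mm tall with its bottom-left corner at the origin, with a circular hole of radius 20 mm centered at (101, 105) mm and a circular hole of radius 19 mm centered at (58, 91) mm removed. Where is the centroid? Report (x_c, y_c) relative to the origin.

x_c = 116.99 mm, y_c = 94.81 mm

plate: A = 230 × 190 = 43700.00, centroid at (115.00, 95.00).
hole 1: A = −π·20² = -1256.64, centroid at (101.00, 105.00).
hole 2: A = −π·19² = -1134.11, centroid at (58.00, 91.00).
ΣA = 41309.25 mm², ΣAx_c = 4832800.99 mm³, ΣAy_c = 3916348.65 mm³.
x_c = 4832800.99/41309.25 = 116.99 mm; y_c = 3916348.65/41309.25 = 94.81 mm.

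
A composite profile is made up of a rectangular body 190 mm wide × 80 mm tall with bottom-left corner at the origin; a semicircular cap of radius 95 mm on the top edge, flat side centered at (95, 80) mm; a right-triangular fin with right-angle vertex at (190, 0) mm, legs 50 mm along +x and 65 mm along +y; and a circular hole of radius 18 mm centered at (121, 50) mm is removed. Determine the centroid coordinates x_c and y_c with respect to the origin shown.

x_c = 100.17 mm, y_c = 76.64 mm

Part | A | x̄ᵢ | ȳᵢ | A·x̄ᵢ | A·ȳᵢ
rectangular body | 15200.00 | 95.00 | 40.00 | 1444000.00 | 608000.00
semicircular top | 14176.44 | 95.00 | 120.32 | 1346761.50 | 1705698.28
triangular fin | 1625.00 | 206.67 | 21.67 | 335833.33 | 35208.33
hole | -1017.88 | 121.00 | 50.00 | -123163.00 | -50893.80
Σ | 29983.56 |  |  | 3003431.84 | 2298012.81
x_c = 3003431.84 / 29983.56 = 100.17 mm
y_c = 2298012.81 / 29983.56 = 76.64 mm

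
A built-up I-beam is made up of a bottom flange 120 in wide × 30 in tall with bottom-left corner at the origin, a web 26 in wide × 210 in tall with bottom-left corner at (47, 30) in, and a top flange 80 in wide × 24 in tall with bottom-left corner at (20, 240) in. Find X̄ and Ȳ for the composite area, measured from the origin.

bottom flange: A = 120 × 30 = 3600.00, centroid at (60.00, 15.00).
web: A = 26 × 210 = 5460.00, centroid at (60.00, 135.00).
top flange: A = 80 × 24 = 1920.00, centroid at (60.00, 252.00).
ΣA = 10980.00 in², ΣAX̄ = 658800.00 in³, ΣAȲ = 1274940.00 in³.
X̄ = 658800.00/10980.00 = 60.00 in; Ȳ = 1274940.00/10980.00 = 116.11 in.

X̄ = 60.00 in, Ȳ = 116.11 in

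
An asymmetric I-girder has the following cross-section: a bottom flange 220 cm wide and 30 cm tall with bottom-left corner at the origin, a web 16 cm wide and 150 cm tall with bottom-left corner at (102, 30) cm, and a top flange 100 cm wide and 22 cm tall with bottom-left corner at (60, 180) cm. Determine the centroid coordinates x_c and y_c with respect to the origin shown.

Part | A | x̄ᵢ | ȳᵢ | A·x̄ᵢ | A·ȳᵢ
bottom flange | 6600.00 | 110.00 | 15.00 | 726000.00 | 99000.00
web | 2400.00 | 110.00 | 105.00 | 264000.00 | 252000.00
top flange | 2200.00 | 110.00 | 191.00 | 242000.00 | 420200.00
Σ | 11200.00 |  |  | 1232000.00 | 771200.00
x_c = 1232000.00 / 11200.00 = 110.00 cm
y_c = 771200.00 / 11200.00 = 68.86 cm

x_c = 110.00 cm, y_c = 68.86 cm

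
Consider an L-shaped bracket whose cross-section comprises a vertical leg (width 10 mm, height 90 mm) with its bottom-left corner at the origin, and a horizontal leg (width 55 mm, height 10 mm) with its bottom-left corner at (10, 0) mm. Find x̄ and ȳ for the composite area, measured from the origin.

x̄ = 17.33 mm, ȳ = 29.83 mm

Part | A | x̄ᵢ | ȳᵢ | A·x̄ᵢ | A·ȳᵢ
vertical leg | 900.00 | 5.00 | 45.00 | 4500.00 | 40500.00
horizontal leg | 550.00 | 37.50 | 5.00 | 20625.00 | 2750.00
Σ | 1450.00 |  |  | 25125.00 | 43250.00
x̄ = 25125.00 / 1450.00 = 17.33 mm
ȳ = 43250.00 / 1450.00 = 29.83 mm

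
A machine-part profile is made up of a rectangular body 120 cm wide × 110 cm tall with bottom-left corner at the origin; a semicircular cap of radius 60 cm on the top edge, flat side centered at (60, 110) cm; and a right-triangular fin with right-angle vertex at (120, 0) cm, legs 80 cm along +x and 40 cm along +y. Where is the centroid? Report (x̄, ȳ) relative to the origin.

x̄ = 66.78 cm, ȳ = 73.99 cm

rectangular body: A = 120 × 110 = 13200.00, centroid at (60.00, 55.00).
semicircular top: A = ½π·60² = 5654.87, centroid at (60.00, 135.46).
triangular fin: A = ½·80·40 = 1600.00, centroid at (146.67, 13.33).
ΣA = 20454.87 cm², ΣAx̄ = 1365958.67 cm³, ΣAȳ = 1513368.68 cm³.
x̄ = 1365958.67/20454.87 = 66.78 cm; ȳ = 1513368.68/20454.87 = 73.99 cm.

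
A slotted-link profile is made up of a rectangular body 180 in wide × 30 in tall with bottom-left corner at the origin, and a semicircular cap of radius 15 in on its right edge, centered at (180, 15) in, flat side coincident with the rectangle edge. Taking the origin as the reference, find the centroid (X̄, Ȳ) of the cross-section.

X̄ = 95.92 in, Ȳ = 15.00 in

Part | A | x̄ᵢ | ȳᵢ | A·x̄ᵢ | A·ȳᵢ
rectangular body | 5400.00 | 90.00 | 15.00 | 486000.00 | 81000.00
semicircular end | 353.43 | 186.37 | 15.00 | 65867.25 | 5301.44
Σ | 5753.43 |  |  | 551867.25 | 86301.44
X̄ = 551867.25 / 5753.43 = 95.92 in
Ȳ = 86301.44 / 5753.43 = 15.00 in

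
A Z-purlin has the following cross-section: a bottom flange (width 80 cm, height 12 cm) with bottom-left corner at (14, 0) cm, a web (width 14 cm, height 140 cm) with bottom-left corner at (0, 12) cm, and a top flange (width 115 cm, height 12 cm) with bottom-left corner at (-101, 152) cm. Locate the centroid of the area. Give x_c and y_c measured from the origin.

Part | A | x̄ᵢ | ȳᵢ | A·x̄ᵢ | A·ȳᵢ
bottom flange | 960.00 | 54.00 | 6.00 | 51840.00 | 5760.00
web | 1960.00 | 7.00 | 82.00 | 13720.00 | 160720.00
top flange | 1380.00 | -43.50 | 158.00 | -60030.00 | 218040.00
Σ | 4300.00 |  |  | 5530.00 | 384520.00
x_c = 5530.00 / 4300.00 = 1.29 cm
y_c = 384520.00 / 4300.00 = 89.42 cm

x_c = 1.29 cm, y_c = 89.42 cm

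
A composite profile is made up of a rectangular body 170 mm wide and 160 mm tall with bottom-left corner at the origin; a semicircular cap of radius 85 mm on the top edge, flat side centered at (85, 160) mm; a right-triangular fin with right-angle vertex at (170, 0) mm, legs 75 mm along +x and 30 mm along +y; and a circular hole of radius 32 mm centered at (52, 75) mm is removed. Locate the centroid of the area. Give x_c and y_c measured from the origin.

Part | A | x̄ᵢ | ȳᵢ | A·x̄ᵢ | A·ȳᵢ
rectangular body | 27200.00 | 85.00 | 80.00 | 2312000.00 | 2176000.00
semicircular top | 11349.00 | 85.00 | 196.08 | 964665.29 | 2225257.22
triangular fin | 1125.00 | 195.00 | 10.00 | 219375.00 | 11250.00
hole | -3216.99 | 52.00 | 75.00 | -167283.53 | -241274.32
Σ | 36457.01 |  |  | 3328756.77 | 4171232.90
x_c = 3328756.77 / 36457.01 = 91.31 mm
y_c = 4171232.90 / 36457.01 = 114.42 mm

x_c = 91.31 mm, y_c = 114.42 mm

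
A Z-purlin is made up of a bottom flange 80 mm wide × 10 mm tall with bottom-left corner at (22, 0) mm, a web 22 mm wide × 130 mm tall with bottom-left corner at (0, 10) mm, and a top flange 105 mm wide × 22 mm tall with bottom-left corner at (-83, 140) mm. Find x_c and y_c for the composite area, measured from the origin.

x_c = 1.78 mm, y_c = 95.03 mm

bottom flange: A = 80 × 10 = 800.00, centroid at (62.00, 5.00).
web: A = 22 × 130 = 2860.00, centroid at (11.00, 75.00).
top flange: A = 105 × 22 = 2310.00, centroid at (-30.50, 151.00).
ΣA = 5970.00 mm², ΣAx_c = 10605.00 mm³, ΣAy_c = 567310.00 mm³.
x_c = 10605.00/5970.00 = 1.78 mm; y_c = 567310.00/5970.00 = 95.03 mm.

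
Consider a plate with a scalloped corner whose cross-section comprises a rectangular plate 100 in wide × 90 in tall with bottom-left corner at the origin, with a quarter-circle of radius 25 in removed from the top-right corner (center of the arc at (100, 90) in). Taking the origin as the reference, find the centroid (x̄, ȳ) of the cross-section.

x̄ = 47.73 in, ȳ = 43.02 in

Part | A | x̄ᵢ | ȳᵢ | A·x̄ᵢ | A·ȳᵢ
plate | 9000.00 | 50.00 | 45.00 | 450000.00 | 405000.00
removed quarter-circle | -490.87 | 89.39 | 79.39 | -43879.05 | -38970.31
Σ | 8509.13 |  |  | 406120.95 | 366029.69
x̄ = 406120.95 / 8509.13 = 47.73 in
ȳ = 366029.69 / 8509.13 = 43.02 in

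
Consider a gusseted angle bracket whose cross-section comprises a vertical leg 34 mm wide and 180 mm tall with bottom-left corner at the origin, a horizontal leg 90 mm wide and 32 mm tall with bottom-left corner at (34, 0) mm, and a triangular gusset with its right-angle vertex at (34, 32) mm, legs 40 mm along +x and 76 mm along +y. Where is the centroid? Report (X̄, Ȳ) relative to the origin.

X̄ = 38.36 mm, Ȳ = 65.02 mm

vertical leg: A = 34 × 180 = 6120.00, centroid at (17.00, 90.00).
horizontal leg: A = 90 × 32 = 2880.00, centroid at (79.00, 16.00).
gusset: A = ½·40·76 = 1520.00, centroid at (47.33, 57.33).
ΣA = 10520.00 mm², ΣAX̄ = 403506.67 mm³, ΣAȲ = 684026.67 mm³.
X̄ = 403506.67/10520.00 = 38.36 mm; Ȳ = 684026.67/10520.00 = 65.02 mm.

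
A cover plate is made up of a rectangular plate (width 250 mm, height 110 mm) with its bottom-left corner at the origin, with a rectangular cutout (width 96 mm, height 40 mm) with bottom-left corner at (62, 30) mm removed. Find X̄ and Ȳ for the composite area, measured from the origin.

Part | A | x̄ᵢ | ȳᵢ | A·x̄ᵢ | A·ȳᵢ
plate | 27500.00 | 125.00 | 55.00 | 3437500.00 | 1512500.00
hole | -3840.00 | 110.00 | 50.00 | -422400.00 | -192000.00
Σ | 23660.00 |  |  | 3015100.00 | 1320500.00
X̄ = 3015100.00 / 23660.00 = 127.43 mm
Ȳ = 1320500.00 / 23660.00 = 55.81 mm

X̄ = 127.43 mm, Ȳ = 55.81 mm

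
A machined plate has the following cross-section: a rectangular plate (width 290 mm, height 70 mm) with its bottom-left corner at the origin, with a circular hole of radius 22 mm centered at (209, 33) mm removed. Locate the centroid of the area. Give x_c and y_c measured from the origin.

Part | A | x̄ᵢ | ȳᵢ | A·x̄ᵢ | A·ȳᵢ
plate | 20300.00 | 145.00 | 35.00 | 2943500.00 | 710500.00
hole | -1520.53 | 209.00 | 33.00 | -317790.95 | -50177.52
Σ | 18779.47 |  |  | 2625709.05 | 660322.48
x_c = 2625709.05 / 18779.47 = 139.82 mm
y_c = 660322.48 / 18779.47 = 35.16 mm

x_c = 139.82 mm, y_c = 35.16 mm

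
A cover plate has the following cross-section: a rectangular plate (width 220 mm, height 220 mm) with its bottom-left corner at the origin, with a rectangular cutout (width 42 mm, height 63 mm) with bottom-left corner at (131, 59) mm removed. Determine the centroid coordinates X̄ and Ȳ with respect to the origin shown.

X̄ = 107.57 mm, Ȳ = 111.13 mm

Part | A | x̄ᵢ | ȳᵢ | A·x̄ᵢ | A·ȳᵢ
plate | 48400.00 | 110.00 | 110.00 | 5324000.00 | 5324000.00
hole | -2646.00 | 152.00 | 90.50 | -402192.00 | -239463.00
Σ | 45754.00 |  |  | 4921808.00 | 5084537.00
X̄ = 4921808.00 / 45754.00 = 107.57 mm
Ȳ = 5084537.00 / 45754.00 = 111.13 mm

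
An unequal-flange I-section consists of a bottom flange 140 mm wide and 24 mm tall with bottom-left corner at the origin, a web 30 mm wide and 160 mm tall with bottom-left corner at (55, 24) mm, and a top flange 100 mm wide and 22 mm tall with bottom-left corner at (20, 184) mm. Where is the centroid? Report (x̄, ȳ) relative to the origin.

x̄ = 70.00 mm, ȳ = 93.49 mm

bottom flange: A = 140 × 24 = 3360.00, centroid at (70.00, 12.00).
web: A = 30 × 160 = 4800.00, centroid at (70.00, 104.00).
top flange: A = 100 × 22 = 2200.00, centroid at (70.00, 195.00).
ΣA = 10360.00 mm², ΣAx̄ = 725200.00 mm³, ΣAȳ = 968520.00 mm³.
x̄ = 725200.00/10360.00 = 70.00 mm; ȳ = 968520.00/10360.00 = 93.49 mm.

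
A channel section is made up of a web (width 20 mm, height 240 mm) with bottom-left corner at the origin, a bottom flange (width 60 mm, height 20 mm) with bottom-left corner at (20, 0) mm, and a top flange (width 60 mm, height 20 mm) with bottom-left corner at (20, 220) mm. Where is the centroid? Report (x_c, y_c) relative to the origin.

x_c = 23.33 mm, y_c = 120.00 mm

Part | A | x̄ᵢ | ȳᵢ | A·x̄ᵢ | A·ȳᵢ
web | 4800.00 | 10.00 | 120.00 | 48000.00 | 576000.00
bottom flange | 1200.00 | 50.00 | 10.00 | 60000.00 | 12000.00
top flange | 1200.00 | 50.00 | 230.00 | 60000.00 | 276000.00
Σ | 7200.00 |  |  | 168000.00 | 864000.00
x_c = 168000.00 / 7200.00 = 23.33 mm
y_c = 864000.00 / 7200.00 = 120.00 mm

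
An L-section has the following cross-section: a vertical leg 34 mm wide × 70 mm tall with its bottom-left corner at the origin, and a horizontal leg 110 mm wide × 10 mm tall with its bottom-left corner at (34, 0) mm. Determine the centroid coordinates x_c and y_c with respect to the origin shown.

vertical leg: A = 34 × 70 = 2380.00, centroid at (17.00, 35.00).
horizontal leg: A = 110 × 10 = 1100.00, centroid at (89.00, 5.00).
ΣA = 3480.00 mm²
ΣAx_c = (2380.00)(17.00) + (1100.00)(89.00) = 138360.00 mm³
ΣAy_c = (2380.00)(35.00) + (1100.00)(5.00) = 88800.00 mm³
x_c = 138360.00 / 3480.00 = 39.76 mm
y_c = 88800.00 / 3480.00 = 25.52 mm

x_c = 39.76 mm, y_c = 25.52 mm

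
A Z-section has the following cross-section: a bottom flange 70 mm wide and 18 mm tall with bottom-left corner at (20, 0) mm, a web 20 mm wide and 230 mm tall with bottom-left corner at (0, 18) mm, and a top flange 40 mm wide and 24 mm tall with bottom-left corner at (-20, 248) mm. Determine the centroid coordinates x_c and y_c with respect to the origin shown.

bottom flange: A = 70 × 18 = 1260.00, centroid at (55.00, 9.00).
web: A = 20 × 230 = 4600.00, centroid at (10.00, 133.00).
top flange: A = 40 × 24 = 960.00, centroid at (0.00, 260.00).
ΣA = 6820.00 mm², ΣAx_c = 115300.00 mm³, ΣAy_c = 872740.00 mm³.
x_c = 115300.00/6820.00 = 16.91 mm; y_c = 872740.00/6820.00 = 127.97 mm.

x_c = 16.91 mm, y_c = 127.97 mm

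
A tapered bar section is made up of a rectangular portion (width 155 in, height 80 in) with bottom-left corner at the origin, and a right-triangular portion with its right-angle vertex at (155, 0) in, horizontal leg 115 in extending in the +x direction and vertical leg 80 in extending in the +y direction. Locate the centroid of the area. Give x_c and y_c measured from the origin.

x_c = 108.84 in, y_c = 36.39 in

Part | A | x̄ᵢ | ȳᵢ | A·x̄ᵢ | A·ȳᵢ
rectangular portion | 12400.00 | 77.50 | 40.00 | 961000.00 | 496000.00
triangular portion | 4600.00 | 193.33 | 26.67 | 889333.33 | 122666.67
Σ | 17000.00 |  |  | 1850333.33 | 618666.67
x_c = 1850333.33 / 17000.00 = 108.84 in
y_c = 618666.67 / 17000.00 = 36.39 in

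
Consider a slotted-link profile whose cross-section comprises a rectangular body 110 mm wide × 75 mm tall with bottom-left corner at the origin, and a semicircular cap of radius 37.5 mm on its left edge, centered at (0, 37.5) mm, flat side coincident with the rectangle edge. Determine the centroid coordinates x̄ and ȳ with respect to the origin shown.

x̄ = 40.02 mm, ȳ = 37.50 mm

Part | A | x̄ᵢ | ȳᵢ | A·x̄ᵢ | A·ȳᵢ
rectangular body | 8250.00 | 55.00 | 37.50 | 453750.00 | 309375.00
semicircular end | 2208.93 | -15.92 | 37.50 | -35156.25 | 82834.96
Σ | 10458.93 |  |  | 418593.75 | 392209.96
x̄ = 418593.75 / 10458.93 = 40.02 mm
ȳ = 392209.96 / 10458.93 = 37.50 mm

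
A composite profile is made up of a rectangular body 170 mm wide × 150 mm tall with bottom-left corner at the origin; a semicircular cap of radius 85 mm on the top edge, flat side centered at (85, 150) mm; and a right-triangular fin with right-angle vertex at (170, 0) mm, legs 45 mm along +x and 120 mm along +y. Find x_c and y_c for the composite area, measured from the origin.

x_c = 91.83 mm, y_c = 104.48 mm

rectangular body: A = 170 × 150 = 25500.00, centroid at (85.00, 75.00).
semicircular top: A = ½π·85² = 11349.00, centroid at (85.00, 186.08).
triangular fin: A = ½·45·120 = 2700.00, centroid at (185.00, 40.00).
ΣA = 39549.00 mm², ΣAx_c = 3631665.29 mm³, ΣAy_c = 4132267.19 mm³.
x_c = 3631665.29/39549.00 = 91.83 mm; y_c = 4132267.19/39549.00 = 104.48 mm.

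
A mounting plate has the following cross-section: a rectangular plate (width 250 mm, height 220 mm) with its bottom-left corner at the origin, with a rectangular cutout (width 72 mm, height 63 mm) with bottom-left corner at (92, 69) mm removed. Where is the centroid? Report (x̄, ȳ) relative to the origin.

x̄ = 124.73 mm, ȳ = 110.85 mm

plate: A = 250 × 220 = 55000.00, centroid at (125.00, 110.00).
hole: A = −(72 × 63) = -4536.00, centroid at (128.00, 100.50).
ΣA = 50464.00 mm²
ΣAx̄ = (55000.00)(125.00) + (-4536.00)(128.00) = 6294392.00 mm³
ΣAȳ = (55000.00)(110.00) + (-4536.00)(100.50) = 5594132.00 mm³
x̄ = 6294392.00 / 50464.00 = 124.73 mm
ȳ = 5594132.00 / 50464.00 = 110.85 mm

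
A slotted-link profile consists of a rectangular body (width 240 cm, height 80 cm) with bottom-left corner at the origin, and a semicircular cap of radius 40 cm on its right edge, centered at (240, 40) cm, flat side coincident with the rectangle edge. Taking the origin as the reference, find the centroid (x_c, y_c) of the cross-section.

rectangular body: A = 240 × 80 = 19200.00, centroid at (120.00, 40.00).
semicircular end: A = ½π·40² = 2513.27, centroid at (256.98, 40.00).
ΣA = 21713.27 cm², ΣAx_c = 2949852.46 cm³, ΣAy_c = 868530.96 cm³.
x_c = 2949852.46/21713.27 = 135.85 cm; y_c = 868530.96/21713.27 = 40.00 cm.

x_c = 135.85 cm, y_c = 40.00 cm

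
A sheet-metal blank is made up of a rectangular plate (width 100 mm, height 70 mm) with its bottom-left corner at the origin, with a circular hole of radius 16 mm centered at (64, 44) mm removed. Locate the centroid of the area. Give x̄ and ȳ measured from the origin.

x̄ = 48.18 mm, ȳ = 33.83 mm

plate: A = 100 × 70 = 7000.00, centroid at (50.00, 35.00).
hole: A = −π·16² = -804.25, centroid at (64.00, 44.00).
ΣA = 6195.75 mm², ΣAx̄ = 298528.15 mm³, ΣAȳ = 209613.10 mm³.
x̄ = 298528.15/6195.75 = 48.18 mm; ȳ = 209613.10/6195.75 = 33.83 mm.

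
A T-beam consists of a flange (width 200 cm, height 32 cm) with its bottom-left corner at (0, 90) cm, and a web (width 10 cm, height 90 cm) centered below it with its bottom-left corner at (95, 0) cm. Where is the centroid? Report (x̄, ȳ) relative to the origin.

x̄ = 100.00 cm, ȳ = 98.48 cm

web: A = 10 × 90 = 900.00, centroid at (100.00, 45.00).
flange: A = 200 × 32 = 6400.00, centroid at (100.00, 106.00).
ΣA = 7300.00 cm², ΣAx̄ = 730000.00 cm³, ΣAȳ = 718900.00 cm³.
x̄ = 730000.00/7300.00 = 100.00 cm; ȳ = 718900.00/7300.00 = 98.48 cm.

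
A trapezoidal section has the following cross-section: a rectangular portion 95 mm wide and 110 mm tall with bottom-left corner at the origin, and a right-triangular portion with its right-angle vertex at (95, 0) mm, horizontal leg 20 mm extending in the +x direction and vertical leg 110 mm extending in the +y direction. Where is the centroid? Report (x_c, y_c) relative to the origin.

Part | A | x̄ᵢ | ȳᵢ | A·x̄ᵢ | A·ȳᵢ
rectangular portion | 10450.00 | 47.50 | 55.00 | 496375.00 | 574750.00
triangular portion | 1100.00 | 101.67 | 36.67 | 111833.33 | 40333.33
Σ | 11550.00 |  |  | 608208.33 | 615083.33
x_c = 608208.33 / 11550.00 = 52.66 mm
y_c = 615083.33 / 11550.00 = 53.25 mm

x_c = 52.66 mm, y_c = 53.25 mm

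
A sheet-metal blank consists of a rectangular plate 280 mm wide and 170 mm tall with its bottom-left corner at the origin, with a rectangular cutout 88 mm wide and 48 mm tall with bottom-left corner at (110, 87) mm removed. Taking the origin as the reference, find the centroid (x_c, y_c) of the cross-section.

plate: A = 280 × 170 = 47600.00, centroid at (140.00, 85.00).
hole: A = −(88 × 48) = -4224.00, centroid at (154.00, 111.00).
ΣA = 43376.00 mm², ΣAx_c = 6013504.00 mm³, ΣAy_c = 3577136.00 mm³.
x_c = 6013504.00/43376.00 = 138.64 mm; y_c = 3577136.00/43376.00 = 82.47 mm.

x_c = 138.64 mm, y_c = 82.47 mm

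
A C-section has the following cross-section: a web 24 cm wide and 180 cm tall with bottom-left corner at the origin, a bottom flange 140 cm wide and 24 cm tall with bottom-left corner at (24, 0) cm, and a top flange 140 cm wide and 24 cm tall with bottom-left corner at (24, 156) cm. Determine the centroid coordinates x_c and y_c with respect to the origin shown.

x_c = 61.91 cm, y_c = 90.00 cm

web: A = 24 × 180 = 4320.00, centroid at (12.00, 90.00).
bottom flange: A = 140 × 24 = 3360.00, centroid at (94.00, 12.00).
top flange: A = 140 × 24 = 3360.00, centroid at (94.00, 168.00).
ΣA = 11040.00 cm²
ΣAx_c = (4320.00)(12.00) + (3360.00)(94.00) + (3360.00)(94.00) = 683520.00 cm³
ΣAy_c = (4320.00)(90.00) + (3360.00)(12.00) + (3360.00)(168.00) = 993600.00 cm³
x_c = 683520.00 / 11040.00 = 61.91 cm
y_c = 993600.00 / 11040.00 = 90.00 cm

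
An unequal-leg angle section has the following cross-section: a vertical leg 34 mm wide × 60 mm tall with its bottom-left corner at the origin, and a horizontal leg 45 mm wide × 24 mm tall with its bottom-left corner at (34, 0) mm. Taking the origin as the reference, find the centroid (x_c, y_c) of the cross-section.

x_c = 30.67 mm, y_c = 23.77 mm

vertical leg: A = 34 × 60 = 2040.00, centroid at (17.00, 30.00).
horizontal leg: A = 45 × 24 = 1080.00, centroid at (56.50, 12.00).
ΣA = 3120.00 mm², ΣAx_c = 95700.00 mm³, ΣAy_c = 74160.00 mm³.
x_c = 95700.00/3120.00 = 30.67 mm; y_c = 74160.00/3120.00 = 23.77 mm.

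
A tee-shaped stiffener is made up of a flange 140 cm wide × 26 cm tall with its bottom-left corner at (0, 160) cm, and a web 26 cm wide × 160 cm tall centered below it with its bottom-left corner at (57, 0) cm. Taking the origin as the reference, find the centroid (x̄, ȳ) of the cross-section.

x̄ = 70.00 cm, ȳ = 123.40 cm

web: A = 26 × 160 = 4160.00, centroid at (70.00, 80.00).
flange: A = 140 × 26 = 3640.00, centroid at (70.00, 173.00).
ΣA = 7800.00 cm², ΣAx̄ = 546000.00 cm³, ΣAȳ = 962520.00 cm³.
x̄ = 546000.00/7800.00 = 70.00 cm; ȳ = 962520.00/7800.00 = 123.40 cm.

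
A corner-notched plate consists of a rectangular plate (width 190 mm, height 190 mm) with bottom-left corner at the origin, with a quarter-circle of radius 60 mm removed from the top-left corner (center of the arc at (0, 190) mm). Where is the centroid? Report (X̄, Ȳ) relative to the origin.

X̄ = 100.91 mm, Ȳ = 89.09 mm

Part | A | x̄ᵢ | ȳᵢ | A·x̄ᵢ | A·ȳᵢ
plate | 36100.00 | 95.00 | 95.00 | 3429500.00 | 3429500.00
removed quarter-circle | -2827.43 | 25.46 | 164.54 | -72000.00 | -465212.34
Σ | 33272.57 |  |  | 3357500.00 | 2964287.66
X̄ = 3357500.00 / 33272.57 = 100.91 mm
Ȳ = 2964287.66 / 33272.57 = 89.09 mm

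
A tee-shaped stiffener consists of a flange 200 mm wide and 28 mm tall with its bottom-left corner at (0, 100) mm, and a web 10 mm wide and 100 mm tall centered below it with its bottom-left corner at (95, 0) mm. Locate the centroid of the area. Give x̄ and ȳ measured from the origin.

web: A = 10 × 100 = 1000.00, centroid at (100.00, 50.00).
flange: A = 200 × 28 = 5600.00, centroid at (100.00, 114.00).
ΣA = 6600.00 mm²
ΣAx̄ = (1000.00)(100.00) + (5600.00)(100.00) = 660000.00 mm³
ΣAȳ = (1000.00)(50.00) + (5600.00)(114.00) = 688400.00 mm³
x̄ = 660000.00 / 6600.00 = 100.00 mm
ȳ = 688400.00 / 6600.00 = 104.30 mm

x̄ = 100.00 mm, ȳ = 104.30 mm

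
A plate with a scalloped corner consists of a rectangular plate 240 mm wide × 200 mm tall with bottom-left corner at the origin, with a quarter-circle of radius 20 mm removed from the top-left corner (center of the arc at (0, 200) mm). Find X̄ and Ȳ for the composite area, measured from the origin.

X̄ = 120.73 mm, Ȳ = 99.40 mm

Part | A | x̄ᵢ | ȳᵢ | A·x̄ᵢ | A·ȳᵢ
plate | 48000.00 | 120.00 | 100.00 | 5760000.00 | 4800000.00
removed quarter-circle | -314.16 | 8.49 | 191.51 | -2666.67 | -60165.19
Σ | 47685.84 |  |  | 5757333.33 | 4739834.81
X̄ = 5757333.33 / 47685.84 = 120.73 mm
Ȳ = 4739834.81 / 47685.84 = 99.40 mm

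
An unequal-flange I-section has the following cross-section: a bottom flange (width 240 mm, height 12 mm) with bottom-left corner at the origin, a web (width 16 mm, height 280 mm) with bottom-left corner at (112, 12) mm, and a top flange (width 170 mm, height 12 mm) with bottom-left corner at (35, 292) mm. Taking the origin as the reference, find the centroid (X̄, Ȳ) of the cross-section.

Part | A | x̄ᵢ | ȳᵢ | A·x̄ᵢ | A·ȳᵢ
bottom flange | 2880.00 | 120.00 | 6.00 | 345600.00 | 17280.00
web | 4480.00 | 120.00 | 152.00 | 537600.00 | 680960.00
top flange | 2040.00 | 120.00 | 298.00 | 244800.00 | 607920.00
Σ | 9400.00 |  |  | 1128000.00 | 1306160.00
X̄ = 1128000.00 / 9400.00 = 120.00 mm
Ȳ = 1306160.00 / 9400.00 = 138.95 mm

X̄ = 120.00 mm, Ȳ = 138.95 mm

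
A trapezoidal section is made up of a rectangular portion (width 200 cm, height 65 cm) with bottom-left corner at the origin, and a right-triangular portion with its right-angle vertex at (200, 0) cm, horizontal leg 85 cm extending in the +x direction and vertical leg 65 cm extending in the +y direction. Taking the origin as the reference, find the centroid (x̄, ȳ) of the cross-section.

Part | A | x̄ᵢ | ȳᵢ | A·x̄ᵢ | A·ȳᵢ
rectangular portion | 13000.00 | 100.00 | 32.50 | 1300000.00 | 422500.00
triangular portion | 2762.50 | 228.33 | 21.67 | 630770.83 | 59854.17
Σ | 15762.50 |  |  | 1930770.83 | 482354.17
x̄ = 1930770.83 / 15762.50 = 122.49 cm
ȳ = 482354.17 / 15762.50 = 30.60 cm

x̄ = 122.49 cm, ȳ = 30.60 cm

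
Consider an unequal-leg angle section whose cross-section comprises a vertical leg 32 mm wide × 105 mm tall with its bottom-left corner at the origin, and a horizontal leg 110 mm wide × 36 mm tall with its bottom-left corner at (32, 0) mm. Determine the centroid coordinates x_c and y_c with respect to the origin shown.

vertical leg: A = 32 × 105 = 3360.00, centroid at (16.00, 52.50).
horizontal leg: A = 110 × 36 = 3960.00, centroid at (87.00, 18.00).
ΣA = 7320.00 mm²
ΣAx_c = (3360.00)(16.00) + (3960.00)(87.00) = 398280.00 mm³
ΣAy_c = (3360.00)(52.50) + (3960.00)(18.00) = 247680.00 mm³
x_c = 398280.00 / 7320.00 = 54.41 mm
y_c = 247680.00 / 7320.00 = 33.84 mm

x_c = 54.41 mm, y_c = 33.84 mm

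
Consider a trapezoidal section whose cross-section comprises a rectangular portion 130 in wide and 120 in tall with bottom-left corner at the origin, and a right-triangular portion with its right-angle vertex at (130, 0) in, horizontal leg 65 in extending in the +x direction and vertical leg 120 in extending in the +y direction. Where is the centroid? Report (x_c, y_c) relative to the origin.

rectangular portion: A = 130 × 120 = 15600.00, centroid at (65.00, 60.00).
triangular portion: A = ½·65·120 = 3900.00, centroid at (151.67, 40.00).
ΣA = 19500.00 in²
ΣAx_c = (15600.00)(65.00) + (3900.00)(151.67) = 1605500.00 in³
ΣAy_c = (15600.00)(60.00) + (3900.00)(40.00) = 1092000.00 in³
x_c = 1605500.00 / 19500.00 = 82.33 in
y_c = 1092000.00 / 19500.00 = 56.00 in

x_c = 82.33 in, y_c = 56.00 in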